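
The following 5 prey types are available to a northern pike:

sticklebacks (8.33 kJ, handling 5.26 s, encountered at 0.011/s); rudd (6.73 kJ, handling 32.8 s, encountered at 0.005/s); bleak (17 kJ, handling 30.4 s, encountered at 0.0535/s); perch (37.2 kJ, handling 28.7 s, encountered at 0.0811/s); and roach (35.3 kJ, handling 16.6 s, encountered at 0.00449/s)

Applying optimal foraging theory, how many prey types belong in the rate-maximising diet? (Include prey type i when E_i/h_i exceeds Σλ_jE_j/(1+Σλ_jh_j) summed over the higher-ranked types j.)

E/h in descending order: roach 2.13, sticklebacks 1.58, perch 1.3, bleak 0.559, rudd 0.205 kJ/s. The optimal diet is the largest prefix of this list for which every included type satisfies E_i/h_i > R on the types above it.
Rate on top 1: 0.1475. sticklebacks: 1.58 > 0.1475 → include.
Rate on top 2: 0.2209. perch: 1.3 > 0.2209 → include.
Rate on top 3: 0.9442. bleak: 0.559 < 0.9442 → exclude; stop.
Optimal diet: roach, sticklebacks, perch — 3 of 5 types.

3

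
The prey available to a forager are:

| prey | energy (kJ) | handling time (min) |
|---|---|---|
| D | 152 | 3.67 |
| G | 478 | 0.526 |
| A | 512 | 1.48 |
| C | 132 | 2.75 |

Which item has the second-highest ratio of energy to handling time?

In descending order of E/h:
G: 478/0.526 = 909 kJ/min
A: 512/1.48 = 346 kJ/min
C: 132/2.75 = 48 kJ/min
D: 152/3.67 = 41.4 kJ/min

A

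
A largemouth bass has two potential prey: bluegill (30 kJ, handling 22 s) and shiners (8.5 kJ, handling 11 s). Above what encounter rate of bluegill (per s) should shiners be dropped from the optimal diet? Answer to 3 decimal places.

0.059 per s

Drop shiners once their profitability E₂/h₂ falls below the rate achievable on bluegill alone: E₂/h₂ = λE₁/(1 + λh₁).
Solve for λ: λE₁h₂ = E₂(1 + λh₁) → λ(E₁h₂ − E₂h₁) = E₂ → λ = E₂/(E₁h₂ − E₂h₁).
λ = 8.5/(30×11 − 8.5×22) = 8.5/143 = 0.05944 per s.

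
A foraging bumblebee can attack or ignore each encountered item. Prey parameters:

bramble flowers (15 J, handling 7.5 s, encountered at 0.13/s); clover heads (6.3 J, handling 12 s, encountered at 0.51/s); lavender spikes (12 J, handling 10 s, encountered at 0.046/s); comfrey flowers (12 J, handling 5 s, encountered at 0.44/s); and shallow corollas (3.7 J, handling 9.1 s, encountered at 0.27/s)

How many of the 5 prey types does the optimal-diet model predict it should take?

Profitabilities (E/h, J/s): comfrey flowers 2.4, bramble flowers 2, lavender spikes 1.2, clover heads 0.525, shallow corollas 0.407. Add prey in this order while the next type's profitability exceeds the intake rate on those already taken.
Rate on top 1: 1.65. bramble flowers: 2 > 1.65 → include.
Rate on top 2: 1.732. lavender spikes: 1.2 < 1.732 → exclude; stop.
Optimal diet: comfrey flowers, bramble flowers — 2 of 5 types.

2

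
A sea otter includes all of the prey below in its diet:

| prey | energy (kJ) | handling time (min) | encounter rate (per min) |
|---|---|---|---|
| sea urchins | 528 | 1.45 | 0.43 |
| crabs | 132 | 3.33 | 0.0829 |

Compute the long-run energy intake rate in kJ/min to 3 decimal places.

R = Σλ_iE_i / (1 + Σλ_ih_i)
Numerator: 0.43×528 + 0.0829×132 = 238
Denominator: 1 + 0.43×1.45 + 0.0829×3.33 = 1.9
R = 238/1.9 = 125.3 kJ/min

125.283 kJ/min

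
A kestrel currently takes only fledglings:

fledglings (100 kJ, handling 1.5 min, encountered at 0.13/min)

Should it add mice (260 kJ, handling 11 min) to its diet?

Intake rate on the current diet: R = (0.13×100) / (1 + 0.13×1.5) = 13/1.195 = 10.88 kJ/min.
Profitability of mice: 260/11 = 23.64 kJ/min.
23.64 > 10.88, so adding mice raises the average — include it.

Yes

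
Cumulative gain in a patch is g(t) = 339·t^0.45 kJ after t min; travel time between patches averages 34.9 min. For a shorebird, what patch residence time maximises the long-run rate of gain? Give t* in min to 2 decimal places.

28.55 min

Optimal t* satisfies g'(t*) = g(t*)/(T + t*).
g'(t) = 0.45·339·t^-0.55. Setting 0.45·339·t^-0.55 = 339·t^0.45/(34.9+t) gives 0.45(34.9+t) = t, so 0.55·t = 0.45×34.9.
t* = 0.45×34.9/0.55 = 28.55 min.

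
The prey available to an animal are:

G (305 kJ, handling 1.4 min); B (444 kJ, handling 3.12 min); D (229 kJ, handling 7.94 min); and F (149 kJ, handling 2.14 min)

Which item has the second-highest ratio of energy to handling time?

B

Profitability E/h (kJ/min): G = 305/1.4 = 218, B = 444/3.12 = 142, D = 229/7.94 = 28.8, F = 149/2.14 = 69.6.
Ranked: G > B > F > D.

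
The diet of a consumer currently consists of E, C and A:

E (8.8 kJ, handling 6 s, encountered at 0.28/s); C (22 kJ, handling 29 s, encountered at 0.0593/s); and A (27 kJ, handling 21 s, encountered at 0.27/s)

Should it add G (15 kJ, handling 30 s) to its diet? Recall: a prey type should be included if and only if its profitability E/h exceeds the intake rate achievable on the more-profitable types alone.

No

Intake rate on the current diet: R = (0.28×8.8 + 0.0593×22 + 0.27×27) / (1 + 0.28×6 + 0.0593×29 + 0.27×21) = 11.06/10.07 = 1.098 kJ/s.
Profitability of G: 15/30 = 0.5 kJ/s.
0.5 < 1.098, so adding G would lower the average — exclude it.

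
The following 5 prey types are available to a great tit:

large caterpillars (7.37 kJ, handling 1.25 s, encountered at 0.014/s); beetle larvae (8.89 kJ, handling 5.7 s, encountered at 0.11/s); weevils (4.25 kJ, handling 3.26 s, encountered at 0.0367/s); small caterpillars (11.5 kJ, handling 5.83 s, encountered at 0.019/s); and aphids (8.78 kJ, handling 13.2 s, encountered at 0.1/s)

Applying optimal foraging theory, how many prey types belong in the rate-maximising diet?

4

Profitabilities (E/h, kJ/s): large caterpillars 5.9, small caterpillars 1.97, beetle larvae 1.56, weevils 1.3, aphids 0.665. Add prey in this order while the next type's profitability exceeds the intake rate on those already taken.
Rate on top 1: 0.1014. small caterpillars: 1.97 > 0.1014 → include.
Rate on top 2: 0.2851. beetle larvae: 1.56 > 0.2851 → include.
Rate on top 3: 0.7404. weevils: 1.3 > 0.7404 → include.
Rate on top 4: 0.7763. aphids: 0.665 < 0.7763 → exclude; stop.
Optimal diet: large caterpillars, small caterpillars, beetle larvae, weevils — 4 of 5 types.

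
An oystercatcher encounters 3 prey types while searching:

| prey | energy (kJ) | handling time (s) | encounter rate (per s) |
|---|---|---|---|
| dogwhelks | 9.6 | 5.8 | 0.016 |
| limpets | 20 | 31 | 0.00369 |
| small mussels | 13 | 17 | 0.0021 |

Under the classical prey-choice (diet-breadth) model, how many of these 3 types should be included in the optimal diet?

3

E/h in descending order: dogwhelks 1.66, small mussels 0.765, limpets 0.645 kJ/s. The optimal diet is the largest prefix of this list for which every included type satisfies E_i/h_i > R on the types above it.
Rate on top 1: 0.1406. small mussels: 0.765 > 0.1406 → include.
Rate on top 2: 0.1603. limpets: 0.645 > 0.1603 → include.
Optimal diet: dogwhelks, small mussels, limpets — 3 of 3 types.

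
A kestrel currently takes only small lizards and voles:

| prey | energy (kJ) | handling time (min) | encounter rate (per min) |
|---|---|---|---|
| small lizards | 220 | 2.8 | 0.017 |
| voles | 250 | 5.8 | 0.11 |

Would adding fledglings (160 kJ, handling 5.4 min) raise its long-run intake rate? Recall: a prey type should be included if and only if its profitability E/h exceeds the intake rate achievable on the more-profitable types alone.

Intake rate on the current diet: R = (0.017×220 + 0.11×250) / (1 + 0.017×2.8 + 0.11×5.8) = 31.24/1.686 = 18.53 kJ/min.
fledglings: E/h = 160/5.4 = 29.63 kJ/min.
29.63 > 18.53, so adding fledglings raises the average — include it.

Yes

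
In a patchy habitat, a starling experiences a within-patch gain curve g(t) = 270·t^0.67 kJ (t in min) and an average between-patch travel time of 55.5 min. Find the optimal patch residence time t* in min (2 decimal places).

Optimal t* satisfies g'(t*) = g(t*)/(T + t*).
g'(t) = 0.67·270·t^-0.33. Setting 0.67·270·t^-0.33 = 270·t^0.67/(55.5+t) gives 0.67(55.5+t) = t, so 0.33·t = 0.67×55.5.
t* = 0.67×55.5/0.33 = 112.7 min.

112.68 min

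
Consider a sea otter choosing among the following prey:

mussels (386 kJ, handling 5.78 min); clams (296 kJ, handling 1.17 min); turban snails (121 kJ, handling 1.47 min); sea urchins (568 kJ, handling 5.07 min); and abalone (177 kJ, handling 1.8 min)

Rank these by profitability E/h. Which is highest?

clams

Profitability E/h (kJ/min): mussels = 386/5.78 = 66.8, clams = 296/1.17 = 253, turban snails = 121/1.47 = 82.3, sea urchins = 568/5.07 = 112, abalone = 177/1.8 = 98.3.
Ranked: clams > sea urchins > abalone > turban snails > mussels.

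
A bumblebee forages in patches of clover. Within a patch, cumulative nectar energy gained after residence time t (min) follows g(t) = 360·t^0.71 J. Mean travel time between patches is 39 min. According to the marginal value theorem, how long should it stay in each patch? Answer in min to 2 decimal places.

Maximise g(t)/(T+t): set derivative to zero → g'(t)(T+t) = g(t).
g'(t) = 0.71·360·t^-0.29. Setting 0.71·360·t^-0.29 = 360·t^0.71/(39+t) gives 0.71(39+t) = t, so 0.29·t = 0.71×39.
t* = 0.71×39/0.29 = 95.48 min.

95.48 min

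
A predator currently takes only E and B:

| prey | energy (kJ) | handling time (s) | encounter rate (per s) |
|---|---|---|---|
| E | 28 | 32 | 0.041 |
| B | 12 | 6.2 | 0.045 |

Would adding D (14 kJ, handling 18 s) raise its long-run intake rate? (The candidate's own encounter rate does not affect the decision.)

Yes

Intake rate on the current diet: R = (0.041×28 + 0.045×12) / (1 + 0.041×32 + 0.045×6.2) = 1.688/2.591 = 0.6515 kJ/s.
D: E/h = 14/18 = 0.7778 kJ/s.
Since 0.7778 > R, including D increases the long-run rate.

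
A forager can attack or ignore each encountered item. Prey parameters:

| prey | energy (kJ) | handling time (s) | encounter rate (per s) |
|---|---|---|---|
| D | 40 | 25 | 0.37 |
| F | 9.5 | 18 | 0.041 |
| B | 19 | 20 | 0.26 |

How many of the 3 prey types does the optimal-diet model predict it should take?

1

E/h in descending order: D 1.6, B 0.95, F 0.528 kJ/s. The optimal diet is the largest prefix of this list for which every included type satisfies E_i/h_i > R on the types above it.
Rate on top 1: 1.444. B: 0.95 < 1.444 → exclude; stop.
Optimal diet: D — 1 of 3 types.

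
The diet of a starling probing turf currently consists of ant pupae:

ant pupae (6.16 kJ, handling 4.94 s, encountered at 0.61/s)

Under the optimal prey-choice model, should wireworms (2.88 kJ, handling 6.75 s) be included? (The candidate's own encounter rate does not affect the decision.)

No

On ant pupae alone, R = ΣλE/(1+Σλh) = 3.758/4.013 = 0.9363 kJ/s.
wireworms: E/h = 2.88/6.75 = 0.4267 kJ/s.
Since 0.4267 < R, time spent handling wireworms is better spent searching.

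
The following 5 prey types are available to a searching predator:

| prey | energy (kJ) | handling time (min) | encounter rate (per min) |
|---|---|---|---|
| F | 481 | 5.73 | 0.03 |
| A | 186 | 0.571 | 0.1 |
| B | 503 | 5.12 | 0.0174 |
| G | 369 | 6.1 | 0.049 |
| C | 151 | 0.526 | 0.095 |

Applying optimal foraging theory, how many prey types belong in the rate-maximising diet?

5

E/h in descending order: A 326, C 287, B 98.2, F 83.9, G 60.5 kJ/min. The optimal diet is the largest prefix of this list for which every included type satisfies E_i/h_i > R on the types above it.
Rate on top 1: 17.6. C: 287 > 17.6 → include.
Rate on top 2: 29.76. B: 98.2 > 29.76 → include.
Rate on top 3: 34.86. F: 83.9 > 34.86 → include.
Rate on top 4: 41.03. G: 60.5 > 41.03 → include.
Optimal diet: A, C, B, F, G — 5 of 5 types.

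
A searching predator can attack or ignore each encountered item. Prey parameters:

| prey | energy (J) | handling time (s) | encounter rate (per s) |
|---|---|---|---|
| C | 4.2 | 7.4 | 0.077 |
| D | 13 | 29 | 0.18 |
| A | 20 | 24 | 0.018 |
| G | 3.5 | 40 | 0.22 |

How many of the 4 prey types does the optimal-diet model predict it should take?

3

E/h in descending order: A 0.833, C 0.568, D 0.448, G 0.0875 J/s. The optimal diet is the largest prefix of this list for which every included type satisfies E_i/h_i > R on the types above it.
Rate on top 1: 0.2514. C: 0.568 > 0.2514 → include.
Rate on top 2: 0.3414. D: 0.448 > 0.3414 → include.
Rate on top 3: 0.4186. G: 0.0875 < 0.4186 → exclude; stop.
Optimal diet: A, C, D — 3 of 4 types.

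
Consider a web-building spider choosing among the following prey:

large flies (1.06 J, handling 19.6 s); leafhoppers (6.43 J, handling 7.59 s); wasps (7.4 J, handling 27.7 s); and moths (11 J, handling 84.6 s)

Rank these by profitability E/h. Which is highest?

leafhoppers

Profitability E/h (J/s): large flies = 1.06/19.6 = 0.0541, leafhoppers = 6.43/7.59 = 0.847, wasps = 7.4/27.7 = 0.267, moths = 11/84.6 = 0.13.
Ranked: leafhoppers > wasps > moths > large flies.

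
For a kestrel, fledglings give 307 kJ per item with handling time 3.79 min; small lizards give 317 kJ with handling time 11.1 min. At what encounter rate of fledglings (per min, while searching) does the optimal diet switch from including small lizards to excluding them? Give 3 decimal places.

The zero-one rule: include small lizards iff E₂/h₂ > λE₁/(1+λh₁). Equality gives the switch point.
λE₁h₂ = E₂ + λE₂h₁ ⇒ λ = E₂/(E₁h₂ − E₂h₁) = 317/(3408 − 1201) = 0.1437 per min.

0.144 per min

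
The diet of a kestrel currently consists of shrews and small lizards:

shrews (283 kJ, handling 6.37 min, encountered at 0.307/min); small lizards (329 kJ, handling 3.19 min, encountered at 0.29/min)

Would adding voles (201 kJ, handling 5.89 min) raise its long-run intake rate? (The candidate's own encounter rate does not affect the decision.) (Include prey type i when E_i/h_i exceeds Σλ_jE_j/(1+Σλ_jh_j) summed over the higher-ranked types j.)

No

On shrews and small lizards alone, R = ΣλE/(1+Σλh) = 182.3/3.881 = 46.97 kJ/min.
voles: E/h = 201/5.89 = 34.13 kJ/min.
34.13 < 46.97, so adding voles would lower the average — exclude it.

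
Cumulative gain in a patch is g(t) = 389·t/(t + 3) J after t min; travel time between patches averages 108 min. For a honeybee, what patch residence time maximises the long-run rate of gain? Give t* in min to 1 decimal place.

18.0 min

Optimal t* satisfies g'(t*) = g(t*)/(T + t*).
g'(t) = 389·3/(t + 3)². Setting 389·3/(t+3)² = 389t/[(t+3)(108+t)] gives 3(108+t) = t(t+3), so t² = 3×108 = 324.
t* = √324 = 18 min.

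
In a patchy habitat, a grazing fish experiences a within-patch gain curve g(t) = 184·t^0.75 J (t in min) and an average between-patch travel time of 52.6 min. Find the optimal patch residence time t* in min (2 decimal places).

Maximise g(t)/(T+t): set derivative to zero → g'(t)(T+t) = g(t).
g'(t) = 0.75·184·t^-0.25. Setting 0.75·184·t^-0.25 = 184·t^0.75/(52.6+t) gives 0.75(52.6+t) = t, so 0.25·t = 0.75×52.6.
t* = 0.75×52.6/0.25 = 157.8 min.

157.80 min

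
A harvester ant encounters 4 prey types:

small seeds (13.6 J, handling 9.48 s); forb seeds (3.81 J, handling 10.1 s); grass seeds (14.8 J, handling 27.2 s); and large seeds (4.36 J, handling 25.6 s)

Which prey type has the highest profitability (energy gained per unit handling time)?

small seeds

Profitability E/h (J/s): small seeds = 13.6/9.48 = 1.43, forb seeds = 3.81/10.1 = 0.377, grass seeds = 14.8/27.2 = 0.544, large seeds = 4.36/25.6 = 0.17.
Ranked: small seeds > grass seeds > forb seeds > large seeds.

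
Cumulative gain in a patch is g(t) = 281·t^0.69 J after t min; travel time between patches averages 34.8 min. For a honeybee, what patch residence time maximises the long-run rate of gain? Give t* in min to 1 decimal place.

77.5 min

Optimal t* satisfies g'(t*) = g(t*)/(T + t*).
g'(t) = 0.69·281·t^-0.31. Setting 0.69·281·t^-0.31 = 281·t^0.69/(34.8+t) gives 0.69(34.8+t) = t, so 0.31·t = 0.69×34.8.
t* = 0.69×34.8/0.31 = 77.46 min.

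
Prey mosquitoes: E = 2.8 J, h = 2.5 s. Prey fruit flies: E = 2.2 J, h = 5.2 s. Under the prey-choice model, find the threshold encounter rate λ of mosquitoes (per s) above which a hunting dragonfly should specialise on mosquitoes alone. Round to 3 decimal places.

At the threshold, the rate on mosquitoes alone equals the profitability of fruit flies: λ·2.8/(1 + λ·2.5) = 2.2/5.2 = 0.4231.
Rearranging, λ(2.8 − 0.4231×2.5) = 0.4231, so λ = 0.4231/1.742 = 0.2428 per s.

0.243 per s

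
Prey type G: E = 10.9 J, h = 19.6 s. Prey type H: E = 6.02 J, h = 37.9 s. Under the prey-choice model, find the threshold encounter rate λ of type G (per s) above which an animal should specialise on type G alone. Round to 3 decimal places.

At the threshold, the rate on type G alone equals the profitability of type H: λ·10.9/(1 + λ·19.6) = 6.02/37.9 = 0.1588.
Rearranging, λ(10.9 − 0.1588×19.6) = 0.1588, so λ = 0.1588/7.787 = 0.0204 per s.

0.020 per s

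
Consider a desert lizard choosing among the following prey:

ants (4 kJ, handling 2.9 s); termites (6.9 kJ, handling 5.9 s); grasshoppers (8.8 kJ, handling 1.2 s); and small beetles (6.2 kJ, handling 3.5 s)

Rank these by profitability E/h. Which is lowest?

termites

Profitability E/h (kJ/s): ants = 4/2.9 = 1.38, termites = 6.9/5.9 = 1.17, grasshoppers = 8.8/1.2 = 7.33, small beetles = 6.2/3.5 = 1.77.
Ranked: grasshoppers > small beetles > ants > termites.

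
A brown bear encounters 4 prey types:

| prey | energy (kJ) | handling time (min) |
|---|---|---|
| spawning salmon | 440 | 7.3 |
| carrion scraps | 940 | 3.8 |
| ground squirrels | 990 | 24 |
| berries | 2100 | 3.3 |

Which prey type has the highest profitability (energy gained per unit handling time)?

berries

Profitability E/h (kJ/min): spawning salmon = 440/7.3 = 60.3, carrion scraps = 940/3.8 = 247, ground squirrels = 990/24 = 41.2, berries = 2100/3.3 = 636.
Ranked: berries > carrion scraps > spawning salmon > ground squirrels.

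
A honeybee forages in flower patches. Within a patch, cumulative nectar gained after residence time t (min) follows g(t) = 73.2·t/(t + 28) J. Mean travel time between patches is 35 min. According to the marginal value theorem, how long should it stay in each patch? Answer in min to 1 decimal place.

By the marginal value theorem, leave when the instantaneous gain rate g'(t) equals the habitat-wide average g(t)/(T + t).
g'(t) = 73.2·28/(t + 28)². Setting 73.2·28/(t+28)² = 73.2t/[(t+28)(35+t)] gives 28(35+t) = t(t+28), so t² = 28×35 = 980.
t* = √980 = 31.3 min.

31.3 min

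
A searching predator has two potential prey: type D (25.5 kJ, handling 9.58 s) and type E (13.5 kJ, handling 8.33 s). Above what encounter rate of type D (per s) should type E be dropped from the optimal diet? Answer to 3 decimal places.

The zero-one rule: include type E iff E₂/h₂ > λE₁/(1+λh₁). Equality gives the switch point.
λE₁h₂ = E₂ + λE₂h₁ ⇒ λ = E₂/(E₁h₂ − E₂h₁) = 13.5/(212.4 − 129.3) = 0.1625 per s.

0.162 per s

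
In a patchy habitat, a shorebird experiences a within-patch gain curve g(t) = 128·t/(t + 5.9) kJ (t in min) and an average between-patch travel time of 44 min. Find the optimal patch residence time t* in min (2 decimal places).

16.11 min

Maximise g(t)/(T+t): set derivative to zero → g'(t)(T+t) = g(t).
g'(t) = 128·5.9/(t + 5.9)². Setting 128·5.9/(t+5.9)² = 128t/[(t+5.9)(44+t)] gives 5.9(44+t) = t(t+5.9), so t² = 5.9×44 = 259.6.
t* = √259.6 = 16.11 min.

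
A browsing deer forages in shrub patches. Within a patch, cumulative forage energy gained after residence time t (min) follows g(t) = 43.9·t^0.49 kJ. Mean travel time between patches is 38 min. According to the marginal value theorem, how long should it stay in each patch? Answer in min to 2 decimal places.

36.51 min

Maximise g(t)/(T+t): set derivative to zero → g'(t)(T+t) = g(t).
g'(t) = 0.49·43.9·t^-0.51. Setting 0.49·43.9·t^-0.51 = 43.9·t^0.49/(38+t) gives 0.49(38+t) = t, so 0.51·t = 0.49×38.
t* = 0.49×38/0.51 = 36.51 min.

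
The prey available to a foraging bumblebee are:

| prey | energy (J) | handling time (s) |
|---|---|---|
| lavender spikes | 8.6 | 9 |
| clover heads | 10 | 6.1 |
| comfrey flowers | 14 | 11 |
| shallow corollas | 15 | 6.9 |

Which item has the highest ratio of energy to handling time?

Profitability E/h (J/s): lavender spikes = 8.6/9 = 0.956, clover heads = 10/6.1 = 1.64, comfrey flowers = 14/11 = 1.27, shallow corollas = 15/6.9 = 2.17.
Ranked: shallow corollas > clover heads > comfrey flowers > lavender spikes.

shallow corollas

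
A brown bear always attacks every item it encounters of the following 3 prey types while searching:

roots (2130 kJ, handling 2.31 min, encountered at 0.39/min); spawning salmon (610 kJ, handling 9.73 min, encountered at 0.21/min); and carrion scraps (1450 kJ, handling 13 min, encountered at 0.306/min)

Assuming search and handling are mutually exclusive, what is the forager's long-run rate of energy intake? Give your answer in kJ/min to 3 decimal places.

177.034 kJ/min

R = (0.39×2130 + 0.21×610 + 0.306×1450) / (1 + 0.39×2.31 + 0.21×9.73 + 0.306×13) = 1402/7.922 = 177 kJ/min.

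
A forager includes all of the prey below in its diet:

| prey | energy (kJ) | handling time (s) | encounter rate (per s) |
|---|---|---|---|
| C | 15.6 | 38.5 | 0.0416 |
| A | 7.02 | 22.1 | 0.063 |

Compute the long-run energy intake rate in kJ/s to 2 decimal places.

Energy encountered per unit search time: 0.0416×15.6 + 0.063×7.02 = 1.091 kJ/s.
Handling time per unit search time: 0.0416×38.5 + 0.063×22.1 = 2.994.
Rate = 1.091/(1 + 2.994) = 0.2732 kJ/s.

0.27 kJ/s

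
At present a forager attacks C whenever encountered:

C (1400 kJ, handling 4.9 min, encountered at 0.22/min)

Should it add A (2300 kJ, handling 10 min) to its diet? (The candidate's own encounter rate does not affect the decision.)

Current rate: (0.22×1400)/(1 + 0.22×4.9) = 148.2 kJ/min.
Profitability of A: 2300/10 = 230 kJ/min.
230 > 148.2, so adding A raises the average — include it.

Yes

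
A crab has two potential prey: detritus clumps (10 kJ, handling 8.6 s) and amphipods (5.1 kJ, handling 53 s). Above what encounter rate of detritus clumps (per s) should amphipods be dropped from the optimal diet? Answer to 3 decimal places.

0.010 per s

At the threshold, the rate on detritus clumps alone equals the profitability of amphipods: λ·10/(1 + λ·8.6) = 5.1/53 = 0.09623.
Rearranging, λ(10 − 0.09623×8.6) = 0.09623, so λ = 0.09623/9.172 = 0.01049 per s.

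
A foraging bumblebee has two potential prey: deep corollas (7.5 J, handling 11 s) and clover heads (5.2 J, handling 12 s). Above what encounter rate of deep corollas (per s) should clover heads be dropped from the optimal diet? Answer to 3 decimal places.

0.159 per s

The zero-one rule: include clover heads iff E₂/h₂ > λE₁/(1+λh₁). Equality gives the switch point.
λE₁h₂ = E₂ + λE₂h₁ ⇒ λ = E₂/(E₁h₂ − E₂h₁) = 5.2/(90 − 57.2) = 0.1585 per s.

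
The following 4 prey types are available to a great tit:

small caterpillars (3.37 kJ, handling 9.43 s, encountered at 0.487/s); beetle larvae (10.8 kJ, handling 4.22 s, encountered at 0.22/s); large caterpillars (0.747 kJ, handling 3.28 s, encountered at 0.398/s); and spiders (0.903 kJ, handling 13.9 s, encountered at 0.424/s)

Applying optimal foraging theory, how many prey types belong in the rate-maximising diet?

1

Rank by E/h (kJ/s): beetle larvae 2.56, small caterpillars 0.357, large caterpillars 0.228, spiders 0.065. Include each in turn until the next type's E/h falls below the running intake rate.
Rate on top 1: 1.232. small caterpillars: 0.357 < 1.232 → exclude; stop.
Optimal diet: beetle larvae — 1 of 4 types.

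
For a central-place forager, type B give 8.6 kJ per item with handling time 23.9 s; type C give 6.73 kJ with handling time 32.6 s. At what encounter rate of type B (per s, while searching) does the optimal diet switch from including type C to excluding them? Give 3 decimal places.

0.056 per s

The zero-one rule: include type C iff E₂/h₂ > λE₁/(1+λh₁). Equality gives the switch point.
λE₁h₂ = E₂ + λE₂h₁ ⇒ λ = E₂/(E₁h₂ − E₂h₁) = 6.73/(280.4 − 160.8) = 0.05631 per s.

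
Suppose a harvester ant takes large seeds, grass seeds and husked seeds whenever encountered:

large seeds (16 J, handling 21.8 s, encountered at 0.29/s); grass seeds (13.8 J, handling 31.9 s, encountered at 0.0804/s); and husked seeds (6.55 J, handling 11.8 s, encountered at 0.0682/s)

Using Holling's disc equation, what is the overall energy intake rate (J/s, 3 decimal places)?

0.580 J/s

R = (0.29×16 + 0.0804×13.8 + 0.0682×6.55) / (1 + 0.29×21.8 + 0.0804×31.9 + 0.0682×11.8) = 6.196/10.69 = 0.5795 J/s.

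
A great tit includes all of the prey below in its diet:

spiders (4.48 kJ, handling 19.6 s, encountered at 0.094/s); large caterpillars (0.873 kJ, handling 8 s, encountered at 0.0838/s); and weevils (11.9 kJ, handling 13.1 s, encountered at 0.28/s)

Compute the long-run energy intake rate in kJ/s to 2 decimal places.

0.53 kJ/s

R = Σλ_iE_i / (1 + Σλ_ih_i)
Numerator: 0.094×4.48 + 0.0838×0.873 + 0.28×11.9 = 3.826
Denominator: 1 + 0.094×19.6 + 0.0838×8 + 0.28×13.1 = 7.181
R = 3.826/7.181 = 0.5328 kJ/s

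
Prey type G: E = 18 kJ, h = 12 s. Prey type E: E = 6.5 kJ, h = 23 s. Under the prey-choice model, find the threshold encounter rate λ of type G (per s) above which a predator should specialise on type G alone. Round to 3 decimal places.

Drop type E once their profitability E₂/h₂ falls below the rate achievable on type G alone: E₂/h₂ = λE₁/(1 + λh₁).
Solve for λ: λE₁h₂ = E₂(1 + λh₁) → λ(E₁h₂ − E₂h₁) = E₂ → λ = E₂/(E₁h₂ − E₂h₁).
λ = 6.5/(18×23 − 6.5×12) = 6.5/336 = 0.01935 per s.

0.019 per s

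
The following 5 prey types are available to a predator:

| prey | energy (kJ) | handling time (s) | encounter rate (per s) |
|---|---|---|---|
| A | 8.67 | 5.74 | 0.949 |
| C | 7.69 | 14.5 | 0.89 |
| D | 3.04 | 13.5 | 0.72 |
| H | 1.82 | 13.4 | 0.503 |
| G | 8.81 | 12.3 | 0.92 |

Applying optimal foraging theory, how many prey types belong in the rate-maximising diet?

Rank by E/h (kJ/s): A 1.51, G 0.716, C 0.53, D 0.225, H 0.136. Include each in turn until the next type's E/h falls below the running intake rate.
Rate on top 1: 1.276. G: 0.716 < 1.276 → exclude; stop.
Optimal diet: A — 1 of 5 types.

1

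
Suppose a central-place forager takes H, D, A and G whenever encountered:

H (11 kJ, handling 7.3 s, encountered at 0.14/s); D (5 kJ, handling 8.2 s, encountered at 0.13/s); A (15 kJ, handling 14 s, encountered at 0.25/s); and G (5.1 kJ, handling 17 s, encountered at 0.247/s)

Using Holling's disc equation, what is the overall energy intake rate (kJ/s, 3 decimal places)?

R = (0.14×11 + 0.13×5 + 0.25×15 + 0.247×5.1) / (1 + 0.14×7.3 + 0.13×8.2 + 0.25×14 + 0.247×17) = 7.2/10.79 = 0.6674 kJ/s.

0.667 kJ/s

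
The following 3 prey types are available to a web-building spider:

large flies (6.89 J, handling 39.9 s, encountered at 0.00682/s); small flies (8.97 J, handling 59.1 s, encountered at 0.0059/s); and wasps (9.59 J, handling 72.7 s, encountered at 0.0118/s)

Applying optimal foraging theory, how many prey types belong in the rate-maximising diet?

3

E/h in descending order: large flies 0.173, small flies 0.152, wasps 0.132 J/s. The optimal diet is the largest prefix of this list for which every included type satisfies E_i/h_i > R on the types above it.
Rate on top 1: 0.03694. small flies: 0.152 > 0.03694 → include.
Rate on top 2: 0.06164. wasps: 0.132 > 0.06164 → include.
Optimal diet: large flies, small flies, wasps — 3 of 3 types.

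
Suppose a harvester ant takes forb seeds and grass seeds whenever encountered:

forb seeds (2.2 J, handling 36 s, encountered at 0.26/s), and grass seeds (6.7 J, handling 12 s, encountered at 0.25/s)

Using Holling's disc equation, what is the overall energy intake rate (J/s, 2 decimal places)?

0.17 J/s

Energy encountered per unit search time: 0.26×2.2 + 0.25×6.7 = 2.247 J/s.
Handling time per unit search time: 0.26×36 + 0.25×12 = 12.36.
Rate = 2.247/(1 + 12.36) = 0.1682 J/s.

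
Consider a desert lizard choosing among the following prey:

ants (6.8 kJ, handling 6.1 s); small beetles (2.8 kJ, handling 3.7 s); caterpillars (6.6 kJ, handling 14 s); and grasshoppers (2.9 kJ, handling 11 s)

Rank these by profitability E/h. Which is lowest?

Profitability E/h (kJ/s): ants = 6.8/6.1 = 1.11, small beetles = 2.8/3.7 = 0.757, caterpillars = 6.6/14 = 0.471, grasshoppers = 2.9/11 = 0.264.
Ranked: ants > small beetles > caterpillars > grasshoppers.

grasshoppers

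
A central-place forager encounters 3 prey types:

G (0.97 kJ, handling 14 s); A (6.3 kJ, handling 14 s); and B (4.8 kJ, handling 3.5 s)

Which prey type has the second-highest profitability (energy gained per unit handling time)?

A

In descending order of E/h:
B: 4.8/3.5 = 1.37 kJ/s
A: 6.3/14 = 0.45 kJ/s
G: 0.97/14 = 0.0693 kJ/s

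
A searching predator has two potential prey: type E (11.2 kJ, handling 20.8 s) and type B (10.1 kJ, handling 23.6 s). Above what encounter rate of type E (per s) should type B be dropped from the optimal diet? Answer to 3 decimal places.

0.186 per s

Drop type B once their profitability E₂/h₂ falls below the rate achievable on type E alone: E₂/h₂ = λE₁/(1 + λh₁).
Solve for λ: λE₁h₂ = E₂(1 + λh₁) → λ(E₁h₂ − E₂h₁) = E₂ → λ = E₂/(E₁h₂ − E₂h₁).
λ = 10.1/(11.2×23.6 − 10.1×20.8) = 10.1/54.24 = 0.1862 per s.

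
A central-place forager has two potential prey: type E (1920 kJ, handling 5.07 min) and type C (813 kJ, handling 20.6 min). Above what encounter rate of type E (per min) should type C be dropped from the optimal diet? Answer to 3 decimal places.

0.023 per min

Drop type C once their profitability E₂/h₂ falls below the rate achievable on type E alone: E₂/h₂ = λE₁/(1 + λh₁).
Solve for λ: λE₁h₂ = E₂(1 + λh₁) → λ(E₁h₂ − E₂h₁) = E₂ → λ = E₂/(E₁h₂ − E₂h₁).
λ = 813/(1920×20.6 − 813×5.07) = 813/3.543e+04 = 0.02295 per min.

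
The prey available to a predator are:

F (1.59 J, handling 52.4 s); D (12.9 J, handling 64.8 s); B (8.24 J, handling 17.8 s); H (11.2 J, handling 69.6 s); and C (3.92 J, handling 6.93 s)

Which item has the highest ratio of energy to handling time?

C

Profitability E/h (J/s): F = 1.59/52.4 = 0.0303, D = 12.9/64.8 = 0.199, B = 8.24/17.8 = 0.463, H = 11.2/69.6 = 0.161, C = 3.92/6.93 = 0.566.
Ranked: C > B > D > H > F.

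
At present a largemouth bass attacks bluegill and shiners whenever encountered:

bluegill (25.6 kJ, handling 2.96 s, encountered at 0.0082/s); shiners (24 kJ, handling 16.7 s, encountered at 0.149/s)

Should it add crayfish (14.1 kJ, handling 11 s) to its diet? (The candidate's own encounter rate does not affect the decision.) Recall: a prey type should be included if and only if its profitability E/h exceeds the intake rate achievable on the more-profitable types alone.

Yes

Current rate: (0.0082×25.6 + 0.149×24)/(1 + 0.0082×2.96 + 0.149×16.7) = 1.078 kJ/s.
Profitability of crayfish: 14.1/11 = 1.282 kJ/s.
1.282 > 1.078, so adding crayfish raises the average — include it.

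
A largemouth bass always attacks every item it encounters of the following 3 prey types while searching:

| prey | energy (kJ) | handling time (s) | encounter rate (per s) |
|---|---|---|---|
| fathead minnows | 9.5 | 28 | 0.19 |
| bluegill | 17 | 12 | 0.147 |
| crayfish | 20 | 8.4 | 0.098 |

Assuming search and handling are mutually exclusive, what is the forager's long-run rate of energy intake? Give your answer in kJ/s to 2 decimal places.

Energy encountered per unit search time: 0.19×9.5 + 0.147×17 + 0.098×20 = 6.264 kJ/s.
Handling time per unit search time: 0.19×28 + 0.147×12 + 0.098×8.4 = 7.907.
Rate = 6.264/(1 + 7.907) = 0.7033 kJ/s.

0.70 kJ/s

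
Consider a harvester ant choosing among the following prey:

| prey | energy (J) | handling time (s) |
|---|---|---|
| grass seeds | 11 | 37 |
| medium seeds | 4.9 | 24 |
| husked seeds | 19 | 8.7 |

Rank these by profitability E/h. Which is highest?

In descending order of E/h:
husked seeds: 19/8.7 = 2.18 J/s
grass seeds: 11/37 = 0.297 J/s
medium seeds: 4.9/24 = 0.204 J/s

husked seeds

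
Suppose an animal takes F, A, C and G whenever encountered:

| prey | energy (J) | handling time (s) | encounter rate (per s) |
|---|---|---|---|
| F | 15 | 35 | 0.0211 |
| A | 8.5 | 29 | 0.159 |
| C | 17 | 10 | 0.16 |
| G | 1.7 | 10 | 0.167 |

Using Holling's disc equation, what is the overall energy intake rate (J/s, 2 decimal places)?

Energy encountered per unit search time: 0.0211×15 + 0.159×8.5 + 0.16×17 + 0.167×1.7 = 4.672 J/s.
Handling time per unit search time: 0.0211×35 + 0.159×29 + 0.16×10 + 0.167×10 = 8.62.
Rate = 4.672/(1 + 8.62) = 0.4857 J/s.

0.49 J/s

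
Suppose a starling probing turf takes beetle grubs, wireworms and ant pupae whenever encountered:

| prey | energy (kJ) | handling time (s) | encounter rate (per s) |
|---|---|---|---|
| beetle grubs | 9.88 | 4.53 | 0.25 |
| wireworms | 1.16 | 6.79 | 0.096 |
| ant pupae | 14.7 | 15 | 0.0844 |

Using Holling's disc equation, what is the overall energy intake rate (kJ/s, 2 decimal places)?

Energy encountered per unit search time: 0.25×9.88 + 0.096×1.16 + 0.0844×14.7 = 3.822 kJ/s.
Handling time per unit search time: 0.25×4.53 + 0.096×6.79 + 0.0844×15 = 3.05.
Rate = 3.822/(1 + 3.05) = 0.9436 kJ/s.

0.94 kJ/s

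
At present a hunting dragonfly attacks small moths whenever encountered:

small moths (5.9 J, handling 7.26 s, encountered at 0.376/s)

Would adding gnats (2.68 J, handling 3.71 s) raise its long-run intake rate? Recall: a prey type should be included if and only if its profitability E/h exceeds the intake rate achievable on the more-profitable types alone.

Yes

On small moths alone, R = ΣλE/(1+Σλh) = 2.218/3.73 = 0.5948 J/s.
gnats: E/h = 2.68/3.71 = 0.7224 J/s.
Since 0.7224 > R, including gnats increases the long-run rate.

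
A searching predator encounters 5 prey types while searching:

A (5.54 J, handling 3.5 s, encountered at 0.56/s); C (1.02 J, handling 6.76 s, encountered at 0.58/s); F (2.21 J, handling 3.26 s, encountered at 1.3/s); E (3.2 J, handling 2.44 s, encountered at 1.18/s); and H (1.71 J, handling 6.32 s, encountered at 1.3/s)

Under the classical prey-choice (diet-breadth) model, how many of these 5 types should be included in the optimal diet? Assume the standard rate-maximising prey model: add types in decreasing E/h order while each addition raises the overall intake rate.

2

Rank by E/h (J/s): A 1.58, E 1.31, F 0.678, H 0.271, C 0.151. Include each in turn until the next type's E/h falls below the running intake rate.
Rate on top 1: 1.048. E: 1.31 > 1.048 → include.
Rate on top 2: 1.178. F: 0.678 < 1.178 → exclude; stop.
Optimal diet: A, E — 2 of 5 types.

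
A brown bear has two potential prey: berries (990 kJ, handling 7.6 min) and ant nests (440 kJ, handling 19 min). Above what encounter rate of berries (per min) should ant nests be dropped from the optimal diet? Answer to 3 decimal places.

Drop ant nests once their profitability E₂/h₂ falls below the rate achievable on berries alone: E₂/h₂ = λE₁/(1 + λh₁).
Solve for λ: λE₁h₂ = E₂(1 + λh₁) → λ(E₁h₂ − E₂h₁) = E₂ → λ = E₂/(E₁h₂ − E₂h₁).
λ = 440/(990×19 − 440×7.6) = 440/1.547e+04 = 0.02845 per min.

0.028 per min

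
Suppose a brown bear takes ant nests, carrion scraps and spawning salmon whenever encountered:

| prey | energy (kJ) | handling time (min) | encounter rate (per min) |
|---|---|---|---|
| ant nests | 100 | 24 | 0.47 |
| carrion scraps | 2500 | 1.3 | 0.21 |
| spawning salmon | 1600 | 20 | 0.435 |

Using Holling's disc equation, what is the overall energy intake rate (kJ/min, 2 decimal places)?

59.66 kJ/min

R = (0.47×100 + 0.21×2500 + 0.435×1600) / (1 + 0.47×24 + 0.21×1.3 + 0.435×20) = 1268/21.25 = 59.66 kJ/min.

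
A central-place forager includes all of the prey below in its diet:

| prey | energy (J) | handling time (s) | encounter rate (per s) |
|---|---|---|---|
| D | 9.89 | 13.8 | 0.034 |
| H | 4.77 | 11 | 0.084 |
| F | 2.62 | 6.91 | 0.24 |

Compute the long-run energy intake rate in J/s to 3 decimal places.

0.337 J/s

R = Σλ_iE_i / (1 + Σλ_ih_i)
Numerator: 0.034×9.89 + 0.084×4.77 + 0.24×2.62 = 1.366
Denominator: 1 + 0.034×13.8 + 0.084×11 + 0.24×6.91 = 4.052
R = 1.366/4.052 = 0.3371 J/s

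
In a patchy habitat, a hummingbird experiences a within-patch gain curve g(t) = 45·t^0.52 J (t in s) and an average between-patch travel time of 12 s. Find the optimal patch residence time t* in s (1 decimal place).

13.0 s

Maximise g(t)/(T+t): set derivative to zero → g'(t)(T+t) = g(t).
g'(t) = 0.52·45·t^-0.48. Setting 0.52·45·t^-0.48 = 45·t^0.52/(12+t) gives 0.52(12+t) = t, so 0.48·t = 0.52×12.
t* = 0.52×12/0.48 = 13 s.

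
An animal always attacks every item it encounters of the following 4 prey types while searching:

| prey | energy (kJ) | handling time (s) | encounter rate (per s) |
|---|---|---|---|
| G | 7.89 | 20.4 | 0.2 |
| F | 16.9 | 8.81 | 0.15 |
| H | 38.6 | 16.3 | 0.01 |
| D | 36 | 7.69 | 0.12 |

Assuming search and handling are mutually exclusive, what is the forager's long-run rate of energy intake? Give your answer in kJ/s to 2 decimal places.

R = Σλ_iE_i / (1 + Σλ_ih_i)
Numerator: 0.2×7.89 + 0.15×16.9 + 0.01×38.6 + 0.12×36 = 8.819
Denominator: 1 + 0.2×20.4 + 0.15×8.81 + 0.01×16.3 + 0.12×7.69 = 7.487
R = 8.819/7.487 = 1.178 kJ/s

1.18 kJ/s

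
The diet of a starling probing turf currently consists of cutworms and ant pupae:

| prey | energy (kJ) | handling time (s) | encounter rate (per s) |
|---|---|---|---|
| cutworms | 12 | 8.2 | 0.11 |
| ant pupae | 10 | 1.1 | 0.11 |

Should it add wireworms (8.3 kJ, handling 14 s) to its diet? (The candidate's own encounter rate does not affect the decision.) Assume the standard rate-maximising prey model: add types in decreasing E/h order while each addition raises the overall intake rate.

No

Intake rate on the current diet: R = (0.11×12 + 0.11×10) / (1 + 0.11×8.2 + 0.11×1.1) = 2.42/2.023 = 1.196 kJ/s.
Profitability of wireworms: 8.3/14 = 0.5929 kJ/s.
0.5929 < 1.196, so adding wireworms would lower the average — exclude it.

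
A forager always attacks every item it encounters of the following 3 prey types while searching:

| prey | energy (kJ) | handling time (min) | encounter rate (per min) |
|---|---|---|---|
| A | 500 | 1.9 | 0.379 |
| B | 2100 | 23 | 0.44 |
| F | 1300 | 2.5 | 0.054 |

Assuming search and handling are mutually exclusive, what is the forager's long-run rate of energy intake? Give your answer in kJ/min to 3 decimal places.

98.847 kJ/min

R = Σλ_iE_i / (1 + Σλ_ih_i)
Numerator: 0.379×500 + 0.44×2100 + 0.054×1300 = 1184
Denominator: 1 + 0.379×1.9 + 0.44×23 + 0.054×2.5 = 11.98
R = 1184/11.98 = 98.85 kJ/min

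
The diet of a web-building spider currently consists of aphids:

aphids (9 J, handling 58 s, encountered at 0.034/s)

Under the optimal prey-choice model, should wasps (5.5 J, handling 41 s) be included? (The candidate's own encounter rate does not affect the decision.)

Current rate: (0.034×9)/(1 + 0.034×58) = 0.103 J/s.
wasps: E/h = 5.5/41 = 0.1341 J/s.
0.1341 > 0.103, so adding wasps raises the average — include it.

Yes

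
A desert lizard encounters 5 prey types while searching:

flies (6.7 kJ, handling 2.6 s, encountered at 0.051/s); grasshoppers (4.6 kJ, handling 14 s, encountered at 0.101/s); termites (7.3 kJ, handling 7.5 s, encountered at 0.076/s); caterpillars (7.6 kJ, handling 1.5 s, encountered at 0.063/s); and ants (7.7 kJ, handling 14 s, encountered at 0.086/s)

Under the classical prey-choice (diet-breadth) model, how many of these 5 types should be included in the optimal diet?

3

Rank by E/h (kJ/s): caterpillars 5.07, flies 2.58, termites 0.973, ants 0.55, grasshoppers 0.329. Include each in turn until the next type's E/h falls below the running intake rate.
Rate on top 1: 0.4375. flies: 2.58 > 0.4375 → include.
Rate on top 2: 0.6686. termites: 0.973 > 0.6686 → include.
Rate on top 3: 0.7653. ants: 0.55 < 0.7653 → exclude; stop.
Optimal diet: caterpillars, flies, termites — 3 of 5 types.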